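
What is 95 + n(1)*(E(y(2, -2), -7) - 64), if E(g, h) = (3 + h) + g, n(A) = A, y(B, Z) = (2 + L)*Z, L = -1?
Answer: 25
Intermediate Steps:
y(B, Z) = Z (y(B, Z) = (2 - 1)*Z = 1*Z = Z)
E(g, h) = 3 + g + h
95 + n(1)*(E(y(2, -2), -7) - 64) = 95 + 1*((3 - 2 - 7) - 64) = 95 + 1*(-6 - 64) = 95 + 1*(-70) = 95 - 70 = 25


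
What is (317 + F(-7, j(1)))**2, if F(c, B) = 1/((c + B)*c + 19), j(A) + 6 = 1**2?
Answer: 1066153104/10609 ≈ 1.0050e+5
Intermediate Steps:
j(A) = -5 (j(A) = -6 + 1**2 = -6 + 1 = -5)
F(c, B) = 1/(19 + c*(B + c)) (F(c, B) = 1/((B + c)*c + 19) = 1/(c*(B + c) + 19) = 1/(19 + c*(B + c)))
(317 + F(-7, j(1)))**2 = (317 + 1/(19 + (-7)**2 - 5*(-7)))**2 = (317 + 1/(19 + 49 + 35))**2 = (317 + 1/103)**2 = (32652/103)**2 = 1066153104/10609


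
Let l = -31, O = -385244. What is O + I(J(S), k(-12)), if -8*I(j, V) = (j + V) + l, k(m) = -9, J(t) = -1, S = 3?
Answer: -3081911/8 ≈ -3.8524e+5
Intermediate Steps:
I(j, V) = 31/8 - V/8 - j/8 (I(j, V) = -((j + V) - 31)/8 = -((V + j) - 31)/8 = -(-31 + V + j)/8 = 31/8 - V/8 - j/8)
O + I(J(S), k(-12)) = -385244 + (31/8 - ⅛*(-9) - ⅛*(-1)) = -385244 + (31/8 + 9/8 + ⅛) = -385244 + 41/8 = -3081911/8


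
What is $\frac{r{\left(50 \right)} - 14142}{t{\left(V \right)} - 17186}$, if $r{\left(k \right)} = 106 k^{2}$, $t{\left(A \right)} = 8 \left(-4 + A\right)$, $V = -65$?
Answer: $- \frac{125429}{8869} \approx -14.142$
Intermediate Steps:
$t{\left(A \right)} = -32 + 8 A$
$\frac{r{\left(50 \right)} - 14142}{t{\left(V \right)} - 17186} = \frac{106 \cdot 50^{2} - 14142}{\left(-32 + 8 \left(-65\right)\right) - 17186} = \frac{106 \cdot 2500 - 14142}{\left(-32 - 520\right) - 17186} = \frac{265000 - 14142}{-552 - 17186} = \frac{250858}{-17738} = 250858 \left(- \frac{1}{17738}\right) = - \frac{125429}{8869}$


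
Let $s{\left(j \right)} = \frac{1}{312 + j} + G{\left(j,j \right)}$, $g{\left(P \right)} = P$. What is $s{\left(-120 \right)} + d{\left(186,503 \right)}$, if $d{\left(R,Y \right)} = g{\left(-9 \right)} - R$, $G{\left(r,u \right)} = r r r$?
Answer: $- \frac{331813439}{192} \approx -1.7282 \cdot 10^{6}$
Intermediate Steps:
$G{\left(r,u \right)} = r^{3}$ ($G{\left(r,u \right)} = r^{2} r = r^{3}$)
$d{\left(R,Y \right)} = -9 - R$
$s{\left(j \right)} = j^{3} + \frac{1}{312 + j}$ ($s{\left(j \right)} = \frac{1}{312 + j} + j^{3} = j^{3} + \frac{1}{312 + j}$)
$s{\left(-120 \right)} + d{\left(186,503 \right)} = \frac{1 + \left(-120\right)^{4} + 312 \left(-120\right)^{3}}{312 - 120} - 195 = \frac{1 + 207360000 + 312 \left(-1728000\right)}{192} - 195 = \frac{1 + 207360000 - 539136000}{192} - 195 = \frac{1}{192} \left(-331775999\right) - 195 = - \frac{331775999}{192} - 195 = - \frac{331813439}{192}$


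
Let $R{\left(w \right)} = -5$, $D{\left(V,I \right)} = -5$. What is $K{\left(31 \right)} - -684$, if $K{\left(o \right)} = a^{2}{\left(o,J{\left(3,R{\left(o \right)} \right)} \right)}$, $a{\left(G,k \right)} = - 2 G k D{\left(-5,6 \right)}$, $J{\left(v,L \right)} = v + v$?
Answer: $3460284$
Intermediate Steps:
$J{\left(v,L \right)} = 2 v$
$a{\left(G,k \right)} = 10 G k$ ($a{\left(G,k \right)} = - 2 G k \left(-5\right) = - 2 \left(- 5 G k\right) = 10 G k$)
$K{\left(o \right)} = 3600 o^{2}$ ($K{\left(o \right)} = \left(10 o 2 \cdot 3\right)^{2} = \left(10 o 6\right)^{2} = \left(60 o\right)^{2} = 3600 o^{2}$)
$K{\left(31 \right)} - -684 = 3600 \cdot 31^{2} - -684 = 3600 \cdot 961 + \left(-836 + 1520\right) = 3459600 + 684 = 3460284$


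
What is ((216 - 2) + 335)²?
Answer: 301401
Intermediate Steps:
((216 - 2) + 335)² = (214 + 335)² = 549² = 301401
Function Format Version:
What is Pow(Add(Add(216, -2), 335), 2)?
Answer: 301401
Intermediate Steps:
Pow(Add(Add(216, -2), 335), 2) = Pow(Add(214, 335), 2) = Pow(549, 2) = 301401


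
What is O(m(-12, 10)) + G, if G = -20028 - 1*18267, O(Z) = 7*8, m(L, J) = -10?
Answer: -38239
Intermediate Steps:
O(Z) = 56
G = -38295 (G = -20028 - 18267 = -38295)
O(m(-12, 10)) + G = 56 - 38295 = -38239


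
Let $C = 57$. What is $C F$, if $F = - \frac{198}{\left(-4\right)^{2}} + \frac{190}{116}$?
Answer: $- \frac{141987}{232} \approx -612.01$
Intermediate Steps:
$F = - \frac{2491}{232}$ ($F = - \frac{198}{16} + 190 \cdot \frac{1}{116} = \left(-198\right) \frac{1}{16} + \frac{95}{58} = - \frac{99}{8} + \frac{95}{58} = - \frac{2491}{232} \approx -10.737$)
$C F = 57 \left(- \frac{2491}{232}\right) = - \frac{141987}{232}$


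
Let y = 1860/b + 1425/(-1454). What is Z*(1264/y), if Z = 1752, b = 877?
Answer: 941291031808/484905 ≈ 1.9412e+6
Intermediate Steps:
y = 1454715/1275158 (y = 1860/877 + 1425/(-1454) = 1860*(1/877) + 1425*(-1/1454) = 1860/877 - 1425/1454 = 1454715/1275158 ≈ 1.1408)
Z*(1264/y) = 1752*(1264/(1454715/1275158)) = 1752*(1264*(1275158/1454715)) = 1752*(1611799712/1454715) = 941291031808/484905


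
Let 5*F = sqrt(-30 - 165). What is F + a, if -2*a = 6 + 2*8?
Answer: -11 + I*sqrt(195)/5 ≈ -11.0 + 2.7928*I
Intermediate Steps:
F = I*sqrt(195)/5 (F = sqrt(-30 - 165)/5 = sqrt(-195)/5 = (I*sqrt(195))/5 = I*sqrt(195)/5 ≈ 2.7928*I)
a = -11 (a = -(6 + 2*8)/2 = -(6 + 16)/2 = -1/2*22 = -11)
F + a = I*sqrt(195)/5 - 11 = -11 + I*sqrt(195)/5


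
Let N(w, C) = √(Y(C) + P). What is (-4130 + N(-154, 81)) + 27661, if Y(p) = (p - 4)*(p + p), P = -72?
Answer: 23531 + 3*√1378 ≈ 23642.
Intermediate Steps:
Y(p) = 2*p*(-4 + p) (Y(p) = (-4 + p)*(2*p) = 2*p*(-4 + p))
N(w, C) = √(-72 + 2*C*(-4 + C)) (N(w, C) = √(2*C*(-4 + C) - 72) = √(-72 + 2*C*(-4 + C)))
(-4130 + N(-154, 81)) + 27661 = (-4130 + √2*√(-36 + 81*(-4 + 81))) + 27661 = (-4130 + √2*√(-36 + 81*77)) + 27661 = (-4130 + √2*√(-36 + 6237)) + 27661 = (-4130 + √2*√6201) + 27661 = (-4130 + √2*(3*√689)) + 27661 = (-4130 + 3*√1378) + 27661 = 23531 + 3*√1378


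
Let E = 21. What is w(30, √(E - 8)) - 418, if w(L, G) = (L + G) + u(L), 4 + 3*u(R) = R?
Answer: -1138/3 + √13 ≈ -375.73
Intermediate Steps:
u(R) = -4/3 + R/3
w(L, G) = -4/3 + G + 4*L/3 (w(L, G) = (L + G) + (-4/3 + L/3) = (G + L) + (-4/3 + L/3) = -4/3 + G + 4*L/3)
w(30, √(E - 8)) - 418 = (-4/3 + √(21 - 8) + (4/3)*30) - 418 = (-4/3 + √13 + 40) - 418 = (116/3 + √13) - 418 = -1138/3 + √13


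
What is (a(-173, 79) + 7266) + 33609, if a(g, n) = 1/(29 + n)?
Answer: 4414501/108 ≈ 40875.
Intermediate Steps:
(a(-173, 79) + 7266) + 33609 = (1/(29 + 79) + 7266) + 33609 = (1/108 + 7266) + 33609 = 784729/108 + 33609 = 4414501/108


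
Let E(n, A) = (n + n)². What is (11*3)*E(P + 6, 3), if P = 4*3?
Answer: 42768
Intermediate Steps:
P = 12
E(n, A) = 4*n² (E(n, A) = (2*n)² = 4*n²)
(11*3)*E(P + 6, 3) = (11*3)*(4*(12 + 6)²) = 33*(4*18²) = 33*(4*324) = 33*1296 = 42768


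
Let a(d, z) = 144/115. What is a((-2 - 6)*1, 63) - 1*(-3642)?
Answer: 418974/115 ≈ 3643.3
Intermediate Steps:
a(d, z) = 144/115 (a(d, z) = 144*(1/115) = 144/115)
a((-2 - 6)*1, 63) - 1*(-3642) = 144/115 - 1*(-3642) = 144/115 + 3642 = 418974/115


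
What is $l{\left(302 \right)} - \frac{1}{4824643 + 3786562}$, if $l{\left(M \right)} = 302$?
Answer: $\frac{2600583909}{8611205} \approx 302.0$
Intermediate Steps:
$l{\left(302 \right)} - \frac{1}{4824643 + 3786562} = 302 - \frac{1}{4824643 + 3786562} = 302 - \frac{1}{8611205} = \frac{2600583909}{8611205}$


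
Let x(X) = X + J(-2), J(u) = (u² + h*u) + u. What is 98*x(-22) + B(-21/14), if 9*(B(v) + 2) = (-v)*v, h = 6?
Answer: -12553/4 ≈ -3138.3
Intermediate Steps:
J(u) = u² + 7*u (J(u) = (u² + 6*u) + u = u² + 7*u)
B(v) = -2 - v²/9 (B(v) = -2 + ((-v)*v)/9 = -2 + (-v²)/9 = -2 - v²/9)
x(X) = -10 + X (x(X) = X - 2*(7 - 2) = X - 2*5 = X - 10 = -10 + X)
98*x(-22) + B(-21/14) = 98*(-10 - 22) + (-2 - (-21/14)²/9) = 98*(-32) + (-2 - (-21*1/14)²/9) = -3136 + (-2 - (-3/2)²/9) = -3136 + (-2 - ⅑*9/4) = -3136 + (-2 - ¼) = -3136 - 9/4 = -12553/4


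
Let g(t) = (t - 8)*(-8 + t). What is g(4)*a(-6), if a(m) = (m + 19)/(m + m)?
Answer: -52/3 ≈ -17.333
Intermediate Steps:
a(m) = (19 + m)/(2*m) (a(m) = (19 + m)/((2*m)) = (19 + m)*(1/(2*m)) = (19 + m)/(2*m))
g(t) = (-8 + t)² (g(t) = (-8 + t)*(-8 + t) = (-8 + t)²)
g(4)*a(-6) = (-8 + 4)²*((½)*(19 - 6)/(-6)) = (-4)²*((½)*(-⅙)*13) = 16*(-13/12) = -52/3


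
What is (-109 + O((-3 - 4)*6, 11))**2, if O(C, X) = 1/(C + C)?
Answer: 83850649/7056 ≈ 11884.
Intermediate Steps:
O(C, X) = 1/(2*C)
(-109 + O((-3 - 4)*6, 11))**2 = (-109 + 1/(2*(((-3 - 4)*6))))**2 = (-109 + 1/(2*((-7*6))))**2 = (-109 + (1/2)/(-42))**2 = (-109 + (1/2)*(-1/42))**2 = (-109 - 1/84)**2 = (-9157/84)**2 = 83850649/7056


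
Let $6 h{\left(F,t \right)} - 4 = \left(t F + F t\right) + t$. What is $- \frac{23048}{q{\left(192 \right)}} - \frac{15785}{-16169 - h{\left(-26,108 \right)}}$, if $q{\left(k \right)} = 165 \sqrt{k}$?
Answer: $\frac{9471}{9151} - \frac{2881 \sqrt{3}}{495} \approx -9.0459$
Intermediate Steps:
$h{\left(F,t \right)} = \frac{2}{3} + \frac{t}{6} + \frac{F t}{3}$ ($h{\left(F,t \right)} = \frac{2}{3} + \frac{\left(t F + F t\right) + t}{6} = \frac{2}{3} + \frac{\left(F t + F t\right) + t}{6} = \frac{2}{3} + \frac{2 F t + t}{6} = \frac{2}{3} + \frac{t + 2 F t}{6} = \frac{2}{3} + \left(\frac{t}{6} + \frac{F t}{3}\right) = \frac{2}{3} + \frac{t}{6} + \frac{F t}{3}$)
$- \frac{23048}{q{\left(192 \right)}} - \frac{15785}{-16169 - h{\left(-26,108 \right)}} = - \frac{23048}{165 \sqrt{192}} - \frac{15785}{-16169 - \left(\frac{2}{3} + \frac{1}{6} \cdot 108 + \frac{1}{3} \left(-26\right) 108\right)} = - \frac{23048}{165 \cdot 8 \sqrt{3}} - \frac{15785}{-16169 - \left(\frac{2}{3} + 18 - 936\right)} = - \frac{23048}{1320 \sqrt{3}} - \frac{15785}{-16169 - - \frac{2752}{3}} = - 23048 \frac{\sqrt{3}}{3960} - \frac{15785}{-16169 + \frac{2752}{3}} = - \frac{2881 \sqrt{3}}{495} - \frac{15785}{- \frac{45755}{3}} = - \frac{2881 \sqrt{3}}{495} - - \frac{9471}{9151} = - \frac{2881 \sqrt{3}}{495} + \frac{9471}{9151} = \frac{9471}{9151} - \frac{2881 \sqrt{3}}{495}$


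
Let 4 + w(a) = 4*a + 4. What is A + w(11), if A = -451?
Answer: -407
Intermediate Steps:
w(a) = 4*a (w(a) = -4 + (4*a + 4) = -4 + (4 + 4*a) = 4*a)
A + w(11) = -451 + 4*11 = -451 + 44 = -407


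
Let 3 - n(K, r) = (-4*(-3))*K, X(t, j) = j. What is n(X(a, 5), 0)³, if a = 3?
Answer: -185193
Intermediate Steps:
n(K, r) = 3 - 12*K (n(K, r) = 3 - (-4*(-3))*K = 3 - 12*K)
n(X(a, 5), 0)³ = (3 - 12*5)³ = (3 - 60)³ = (-57)³ = -185193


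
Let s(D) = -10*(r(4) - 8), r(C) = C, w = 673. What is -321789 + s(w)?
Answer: -321749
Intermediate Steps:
s(D) = 40 (s(D) = -10*(4 - 8) = -10*(-4) = 40)
-321789 + s(w) = -321789 + 40 = -321749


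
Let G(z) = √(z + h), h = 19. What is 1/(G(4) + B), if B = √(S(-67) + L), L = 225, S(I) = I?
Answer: 1/(√23 + √158) ≈ 0.057585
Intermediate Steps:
G(z) = √(19 + z) (G(z) = √(z + 19) = √(19 + z))
B = √158 (B = √(-67 + 225) = √158 ≈ 12.570)
1/(G(4) + B) = 1/(√(19 + 4) + √158) = 1/(√23 + √158)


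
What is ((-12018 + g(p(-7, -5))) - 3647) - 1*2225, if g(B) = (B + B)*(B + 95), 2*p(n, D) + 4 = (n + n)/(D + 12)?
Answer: -18442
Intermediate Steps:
p(n, D) = -2 + n/(12 + D) (p(n, D) = -2 + ((n + n)/(D + 12))/2 = -2 + ((2*n)/(12 + D))/2 = -2 + (2*n/(12 + D))/2 = -2 + n/(12 + D))
g(B) = 2*B*(95 + B) (g(B) = (2*B)*(95 + B) = 2*B*(95 + B))
((-12018 + g(p(-7, -5))) - 3647) - 1*2225 = ((-12018 + 2*((-24 - 7 - 2*(-5))/(12 - 5))*(95 + (-24 - 7 - 2*(-5))/(12 - 5))) - 3647) - 1*2225 = ((-12018 + 2*((-24 - 7 + 10)/7)*(95 + (-24 - 7 + 10)/7)) - 3647) - 2225 = ((-12018 + 2*((⅐)*(-21))*(95 + (⅐)*(-21))) - 3647) - 2225 = ((-12018 + 2*(-3)*(95 - 3)) - 3647) - 2225 = ((-12018 + 2*(-3)*92) - 3647) - 2225 = ((-12018 - 552) - 3647) - 2225 = (-12570 - 3647) - 2225 = -16217 - 2225 = -18442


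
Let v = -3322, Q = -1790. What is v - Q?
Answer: -1532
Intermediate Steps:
v - Q = -3322 - 1*(-1790) = -3322 + 1790 = -1532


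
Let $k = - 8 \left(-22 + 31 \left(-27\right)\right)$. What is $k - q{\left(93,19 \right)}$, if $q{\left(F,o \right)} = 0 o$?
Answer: $6872$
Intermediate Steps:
$q{\left(F,o \right)} = 0$
$k = 6872$ ($k = - 8 \left(-22 - 837\right) = \left(-8\right) \left(-859\right) = 6872$)
$k - q{\left(93,19 \right)} = 6872 - 0 = 6872 + 0 = 6872$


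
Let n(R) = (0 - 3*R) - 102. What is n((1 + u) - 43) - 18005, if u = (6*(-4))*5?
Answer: -17621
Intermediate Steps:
u = -120 (u = -24*5 = -120)
n(R) = -102 - 3*R (n(R) = -3*R - 102 = -102 - 3*R)
n((1 + u) - 43) - 18005 = (-102 - 3*((1 - 120) - 43)) - 18005 = (-102 - 3*(-119 - 43)) - 18005 = (-102 - 3*(-162)) - 18005 = (-102 + 486) - 18005 = 384 - 18005 = -17621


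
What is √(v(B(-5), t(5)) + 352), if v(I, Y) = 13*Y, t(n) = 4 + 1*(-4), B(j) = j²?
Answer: 4*√22 ≈ 18.762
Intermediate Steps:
t(n) = 0 (t(n) = 4 - 4 = 0)
√(v(B(-5), t(5)) + 352) = √(13*0 + 352) = √(0 + 352) = √352 = 4*√22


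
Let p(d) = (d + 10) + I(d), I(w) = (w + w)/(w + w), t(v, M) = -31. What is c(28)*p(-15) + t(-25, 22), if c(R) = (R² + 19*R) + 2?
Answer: -5303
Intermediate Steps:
I(w) = 1 (I(w) = (2*w)/((2*w)) = (2*w)*(1/(2*w)) = 1)
c(R) = 2 + R² + 19*R
p(d) = 11 + d (p(d) = (d + 10) + 1 = (10 + d) + 1 = 11 + d)
c(28)*p(-15) + t(-25, 22) = (2 + 28² + 19*28)*(11 - 15) - 31 = (2 + 784 + 532)*(-4) - 31 = 1318*(-4) - 31 = -5272 - 31 = -5303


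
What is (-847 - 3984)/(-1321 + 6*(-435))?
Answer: 4831/3931 ≈ 1.2289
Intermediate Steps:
(-847 - 3984)/(-1321 + 6*(-435)) = -4831/(-1321 - 2610) = -4831/(-3931) = -4831*(-1/3931) = 4831/3931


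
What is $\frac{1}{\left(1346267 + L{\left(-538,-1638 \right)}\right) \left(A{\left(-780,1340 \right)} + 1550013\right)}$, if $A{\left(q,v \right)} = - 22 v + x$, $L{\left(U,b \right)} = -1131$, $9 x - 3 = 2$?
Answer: $\frac{9}{18407919823072} \approx 4.8892 \cdot 10^{-13}$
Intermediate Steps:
$x = \frac{5}{9}$ ($x = \frac{1}{3} + \frac{1}{9} \cdot 2 = \frac{1}{3} + \frac{2}{9} = \frac{5}{9} \approx 0.55556$)
$A{\left(q,v \right)} = \frac{5}{9} - 22 v$ ($A{\left(q,v \right)} = - 22 v + \frac{5}{9} = \frac{5}{9} - 22 v$)
$\frac{1}{\left(1346267 + L{\left(-538,-1638 \right)}\right) \left(A{\left(-780,1340 \right)} + 1550013\right)} = \frac{1}{\left(1346267 - 1131\right) \left(\left(\frac{5}{9} - 29480\right) + 1550013\right)} = \frac{1}{1345136 \left(\left(\frac{5}{9} - 29480\right) + 1550013\right)} = \frac{1}{1345136 \left(- \frac{265315}{9} + 1550013\right)} = \frac{1}{1345136 \cdot \frac{13684802}{9}} = \frac{1}{\frac{18407919823072}{9}} = \frac{9}{18407919823072}$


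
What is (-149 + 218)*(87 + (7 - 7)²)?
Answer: 6003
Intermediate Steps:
(-149 + 218)*(87 + (7 - 7)²) = 69*(87 + 0²) = 69*(87 + 0) = 69*87 = 6003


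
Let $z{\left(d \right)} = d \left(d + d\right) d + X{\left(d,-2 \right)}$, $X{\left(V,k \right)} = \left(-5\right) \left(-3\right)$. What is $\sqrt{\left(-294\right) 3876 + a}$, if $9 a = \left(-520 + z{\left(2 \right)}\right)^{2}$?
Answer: $5 i \sqrt{44519} \approx 1055.0 i$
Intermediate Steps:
$X{\left(V,k \right)} = 15$
$z{\left(d \right)} = 15 + 2 d^{3}$ ($z{\left(d \right)} = d \left(d + d\right) d + 15 = d 2 d d + 15 = 2 d^{2} d + 15 = 2 d^{3} + 15 = 15 + 2 d^{3}$)
$a = 26569$ ($a = \frac{\left(-520 + \left(15 + 2 \cdot 2^{3}\right)\right)^{2}}{9} = \frac{\left(-520 + \left(15 + 2 \cdot 8\right)\right)^{2}}{9} = \frac{\left(-520 + \left(15 + 16\right)\right)^{2}}{9} = \frac{\left(-520 + 31\right)^{2}}{9} = \frac{\left(-489\right)^{2}}{9} = \frac{1}{9} \cdot 239121 = 26569$)
$\sqrt{\left(-294\right) 3876 + a} = \sqrt{\left(-294\right) 3876 + 26569} = \sqrt{-1139544 + 26569} = \sqrt{-1112975} = 5 i \sqrt{44519}$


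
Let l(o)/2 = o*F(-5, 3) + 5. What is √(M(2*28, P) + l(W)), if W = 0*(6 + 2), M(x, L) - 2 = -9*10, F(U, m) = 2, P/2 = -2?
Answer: I*√78 ≈ 8.8318*I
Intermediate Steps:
P = -4 (P = 2*(-2) = -4)
M(x, L) = -88 (M(x, L) = 2 - 9*10 = 2 - 90 = -88)
W = 0 (W = 0*8 = 0)
l(o) = 10 + 4*o (l(o) = 2*(o*2 + 5) = 2*(2*o + 5) = 2*(5 + 2*o) = 10 + 4*o)
√(M(2*28, P) + l(W)) = √(-88 + (10 + 4*0)) = √(-88 + (10 + 0)) = √(-88 + 10) = √(-78) = I*√78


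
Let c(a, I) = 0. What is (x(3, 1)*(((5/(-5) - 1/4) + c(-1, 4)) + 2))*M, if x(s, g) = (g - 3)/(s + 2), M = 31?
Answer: -93/10 ≈ -9.3000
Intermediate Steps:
x(s, g) = (-3 + g)/(2 + s)
(x(3, 1)*(((5/(-5) - 1/4) + c(-1, 4)) + 2))*M = (((-3 + 1)/(2 + 3))*(((5/(-5) - 1/4) + 0) + 2))*31 = ((-2/5)*(((5*(-⅕) - 1*¼) + 0) + 2))*31 = (((⅕)*(-2))*(((-1 - ¼) + 0) + 2))*31 = -2*((-5/4 + 0) + 2)/5*31 = -2*(-5/4 + 2)/5*31 = -⅖*¾*31 = -3/10*31 = -93/10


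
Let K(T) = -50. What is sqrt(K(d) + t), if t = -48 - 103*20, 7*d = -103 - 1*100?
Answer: I*sqrt(2158) ≈ 46.454*I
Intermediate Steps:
d = -29 (d = (-103 - 1*100)/7 = (-103 - 100)/7 = (1/7)*(-203) = -29)
t = -2108 (t = -48 - 2060 = -2108)
sqrt(K(d) + t) = sqrt(-50 - 2108) = sqrt(-2158) = I*sqrt(2158)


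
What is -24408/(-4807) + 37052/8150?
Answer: 188517082/19588525 ≈ 9.6239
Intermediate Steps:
-24408/(-4807) + 37052/8150 = -24408*(-1/4807) + 37052*(1/8150) = 24408/4807 + 18526/4075 = 188517082/19588525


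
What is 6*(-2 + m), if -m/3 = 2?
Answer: -48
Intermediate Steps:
m = -6 (m = -3*2 = -6)
6*(-2 + m) = 6*(-2 - 6) = 6*(-8) = -48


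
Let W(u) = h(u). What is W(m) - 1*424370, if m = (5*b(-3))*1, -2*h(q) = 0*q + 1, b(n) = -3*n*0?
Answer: -848741/2 ≈ -4.2437e+5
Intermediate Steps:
b(n) = 0
h(q) = -½ (h(q) = -(0*q + 1)/2 = -(0 + 1)/2 = -½*1 = -½)
m = 0 (m = (5*0)*1 = 0*1 = 0)
W(u) = -½
W(m) - 1*424370 = -½ - 1*424370 = -½ - 424370 = -848741/2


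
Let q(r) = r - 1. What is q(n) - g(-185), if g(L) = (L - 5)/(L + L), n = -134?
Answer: -5014/37 ≈ -135.51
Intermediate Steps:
g(L) = (-5 + L)/(2*L) (g(L) = (-5 + L)/((2*L)) = (-5 + L)*(1/(2*L)) = (-5 + L)/(2*L))
q(r) = -1 + r
q(n) - g(-185) = (-1 - 134) - (-5 - 185)/(2*(-185)) = -135 - (-1)*(-190)/(2*185) = -135 - 1*19/37 = -135 - 19/37 = -5014/37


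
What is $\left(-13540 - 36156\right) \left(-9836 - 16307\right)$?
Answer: $1299202528$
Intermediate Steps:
$\left(-13540 - 36156\right) \left(-9836 - 16307\right) = - 49696 \left(-9836 + \left(-23384 + 7077\right)\right) = - 49696 \left(-9836 - 16307\right) = \left(-49696\right) \left(-26143\right) = 1299202528$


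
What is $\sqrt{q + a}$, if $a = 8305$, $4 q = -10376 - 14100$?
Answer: $\sqrt{2186} \approx 46.755$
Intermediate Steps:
$q = -6119$ ($q = \frac{-10376 - 14100}{4} = \frac{1}{4} \left(-24476\right) = -6119$)
$\sqrt{q + a} = \sqrt{-6119 + 8305} = \sqrt{2186}$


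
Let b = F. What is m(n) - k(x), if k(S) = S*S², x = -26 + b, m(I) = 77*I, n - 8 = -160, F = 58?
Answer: -44472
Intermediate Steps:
n = -152 (n = 8 - 160 = -152)
b = 58
x = 32 (x = -26 + 58 = 32)
k(S) = S³
m(n) - k(x) = 77*(-152) - 1*32³ = -11704 - 1*32768 = -11704 - 32768 = -44472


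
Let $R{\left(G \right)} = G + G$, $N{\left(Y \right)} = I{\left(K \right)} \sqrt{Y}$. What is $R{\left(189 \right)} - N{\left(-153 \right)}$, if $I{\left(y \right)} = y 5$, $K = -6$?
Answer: $378 + 90 i \sqrt{17} \approx 378.0 + 371.08 i$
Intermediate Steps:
$I{\left(y \right)} = 5 y$
$N{\left(Y \right)} = - 30 \sqrt{Y}$ ($N{\left(Y \right)} = 5 \left(-6\right) \sqrt{Y} = - 30 \sqrt{Y}$)
$R{\left(G \right)} = 2 G$
$R{\left(189 \right)} - N{\left(-153 \right)} = 2 \cdot 189 - - 30 \sqrt{-153} = 378 - - 30 \cdot 3 i \sqrt{17} = 378 - - 90 i \sqrt{17} = 378 + 90 i \sqrt{17}$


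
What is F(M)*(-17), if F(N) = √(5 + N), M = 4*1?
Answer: -51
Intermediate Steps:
M = 4
F(M)*(-17) = √(5 + 4)*(-17) = √9*(-17) = 3*(-17) = -51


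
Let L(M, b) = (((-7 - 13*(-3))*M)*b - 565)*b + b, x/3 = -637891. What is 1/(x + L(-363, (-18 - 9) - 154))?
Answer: -1/382363365 ≈ -2.6153e-9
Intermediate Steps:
x = -1913673 (x = 3*(-637891) = -1913673)
L(M, b) = b + b*(-565 + 32*M*b) (L(M, b) = (((-7 + 39)*M)*b - 565)*b + b = ((32*M)*b - 565)*b + b = (32*M*b - 565)*b + b = (-565 + 32*M*b)*b + b = b*(-565 + 32*M*b) + b = b + b*(-565 + 32*M*b))
1/(x + L(-363, (-18 - 9) - 154)) = 1/(-1913673 + 4*((-18 - 9) - 154)*(-141 + 8*(-363)*((-18 - 9) - 154))) = 1/(-1913673 + 4*(-27 - 154)*(-141 + 8*(-363)*(-27 - 154))) = 1/(-1913673 + 4*(-181)*(-141 + 8*(-363)*(-181))) = 1/(-1913673 + 4*(-181)*(-141 + 525624)) = 1/(-1913673 + 4*(-181)*525483) = 1/(-1913673 - 380449692) = 1/(-382363365) = -1/382363365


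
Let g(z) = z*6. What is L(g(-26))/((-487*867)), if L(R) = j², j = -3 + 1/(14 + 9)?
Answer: -16/772869 ≈ -2.0702e-5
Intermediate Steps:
j = -68/23 (j = -3 + 1/23 = -68/23 ≈ -2.9565)
g(z) = 6*z
L(R) = 4624/529 (L(R) = (-68/23)² = 4624/529)
L(g(-26))/((-487*867)) = 4624/(529*((-487*867))) = (4624/529)/(-422229) = (4624/529)*(-1/422229) = -16/772869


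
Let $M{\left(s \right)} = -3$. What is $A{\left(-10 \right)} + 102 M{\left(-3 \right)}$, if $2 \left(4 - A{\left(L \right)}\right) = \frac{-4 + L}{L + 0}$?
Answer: $- \frac{3027}{10} \approx -302.7$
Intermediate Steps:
$A{\left(L \right)} = 4 - \frac{-4 + L}{2 L}$ ($A{\left(L \right)} = 4 - \frac{\left(-4 + L\right) \frac{1}{L + 0}}{2} = 4 - \frac{\left(-4 + L\right) \frac{1}{L}}{2} = 4 - \frac{\frac{1}{L} \left(-4 + L\right)}{2} = 4 - \frac{-4 + L}{2 L}$)
$A{\left(-10 \right)} + 102 M{\left(-3 \right)} = \left(\frac{7}{2} + \frac{2}{-10}\right) + 102 \left(-3\right) = \left(\frac{7}{2} + 2 \left(- \frac{1}{10}\right)\right) - 306 = \left(\frac{7}{2} - \frac{1}{5}\right) - 306 = \frac{33}{10} - 306 = - \frac{3027}{10}$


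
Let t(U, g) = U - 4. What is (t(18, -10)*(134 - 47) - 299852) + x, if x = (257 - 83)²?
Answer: -268358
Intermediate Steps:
t(U, g) = -4 + U
x = 30276 (x = 174² = 30276)
(t(18, -10)*(134 - 47) - 299852) + x = ((-4 + 18)*(134 - 47) - 299852) + 30276 = (14*87 - 299852) + 30276 = (1218 - 299852) + 30276 = -298634 + 30276 = -268358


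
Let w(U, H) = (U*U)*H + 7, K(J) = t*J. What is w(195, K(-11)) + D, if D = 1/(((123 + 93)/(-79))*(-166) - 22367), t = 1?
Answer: -724079210795/1731137 ≈ -4.1827e+5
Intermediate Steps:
K(J) = J (K(J) = 1*J = J)
w(U, H) = 7 + H*U**2 (w(U, H) = U**2*H + 7 = H*U**2 + 7 = 7 + H*U**2)
D = -79/1731137 (D = 1/((216*(-1/79))*(-166) - 22367) = 1/(-216/79*(-166) - 22367) = 1/(35856/79 - 22367) = 1/(-1731137/79) = -79/1731137 ≈ -4.5635e-5)
w(195, K(-11)) + D = (7 - 11*195**2) - 79/1731137 = (7 - 11*38025) - 79/1731137 = (7 - 418275) - 79/1731137 = -418268 - 79/1731137 = -724079210795/1731137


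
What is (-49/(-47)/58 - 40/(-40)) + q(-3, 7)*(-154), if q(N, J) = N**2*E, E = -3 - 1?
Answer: 15115719/2726 ≈ 5545.0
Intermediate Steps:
E = -4
q(N, J) = -4*N**2 (q(N, J) = N**2*(-4) = -4*N**2)
(-49/(-47)/58 - 40/(-40)) + q(-3, 7)*(-154) = (-49/(-47)/58 - 40/(-40)) - 4*(-3)**2*(-154) = (-49*(-1/47)*(1/58) - 40*(-1/40)) - 4*9*(-154) = ((49/47)*(1/58) + 1) - 36*(-154) = (49/2726 + 1) + 5544 = 2775/2726 + 5544 = 15115719/2726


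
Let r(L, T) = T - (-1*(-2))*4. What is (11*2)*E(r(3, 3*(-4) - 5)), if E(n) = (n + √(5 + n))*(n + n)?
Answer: 27500 - 2200*I*√5 ≈ 27500.0 - 4919.4*I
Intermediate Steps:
r(L, T) = -8 + T (r(L, T) = T - 2*4 = T - 1*8 = T - 8 = -8 + T)
E(n) = 2*n*(n + √(5 + n)) (E(n) = (n + √(5 + n))*(2*n) = 2*n*(n + √(5 + n)))
(11*2)*E(r(3, 3*(-4) - 5)) = (11*2)*(2*(-8 + (3*(-4) - 5))*((-8 + (3*(-4) - 5)) + √(5 + (-8 + (3*(-4) - 5))))) = 22*(2*(-8 + (-12 - 5))*((-8 + (-12 - 5)) + √(5 + (-8 + (-12 - 5))))) = 22*(2*(-8 - 17)*((-8 - 17) + √(5 + (-8 - 17)))) = 22*(2*(-25)*(-25 + √(5 - 25))) = 22*(2*(-25)*(-25 + √(-20))) = 22*(2*(-25)*(-25 + 2*I*√5)) = 22*(1250 - 100*I*√5) = 27500 - 2200*I*√5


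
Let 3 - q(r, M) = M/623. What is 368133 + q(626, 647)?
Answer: 229348081/623 ≈ 3.6814e+5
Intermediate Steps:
q(r, M) = 3 - M/623
368133 + q(626, 647) = 368133 + (3 - 1/623*647) = 368133 + (3 - 647/623) = 368133 + 1222/623 = 229348081/623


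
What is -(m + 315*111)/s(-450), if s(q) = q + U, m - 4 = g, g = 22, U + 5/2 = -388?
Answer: 69982/1681 ≈ 41.631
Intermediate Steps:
U = -781/2 (U = -5/2 - 388 = -781/2 ≈ -390.50)
m = 26 (m = 4 + 22 = 26)
s(q) = -781/2 + q (s(q) = q - 781/2 = -781/2 + q)
-(m + 315*111)/s(-450) = -(26 + 315*111)/(-781/2 - 450) = -(26 + 34965)/(-1681/2) = -34991*(-2)/1681 = -1*(-69982/1681) = 69982/1681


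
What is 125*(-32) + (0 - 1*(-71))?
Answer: -3929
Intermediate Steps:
125*(-32) + (0 - 1*(-71)) = -4000 + (0 + 71) = -4000 + 71 = -3929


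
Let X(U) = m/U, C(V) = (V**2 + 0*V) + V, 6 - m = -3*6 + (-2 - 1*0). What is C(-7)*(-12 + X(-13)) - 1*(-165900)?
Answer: 165312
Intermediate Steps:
m = 26 (m = 6 - (-3*6 + (-2 - 1*0)) = 6 - (-18 + (-2 + 0)) = 6 - (-18 - 2) = 6 - 1*(-20) = 6 + 20 = 26)
C(V) = V + V**2 (C(V) = (V**2 + 0) + V = V**2 + V = V + V**2)
X(U) = 26/U
C(-7)*(-12 + X(-13)) - 1*(-165900) = (-7*(1 - 7))*(-12 + 26/(-13)) - 1*(-165900) = (-7*(-6))*(-12 + 26*(-1/13)) + 165900 = 42*(-12 - 2) + 165900 = 42*(-14) + 165900 = -588 + 165900 = 165312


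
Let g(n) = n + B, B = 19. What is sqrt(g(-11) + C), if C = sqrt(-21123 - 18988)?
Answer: sqrt(8 + I*sqrt(40111)) ≈ 10.209 + 9.8091*I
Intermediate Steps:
g(n) = 19 + n (g(n) = n + 19 = 19 + n)
C = I*sqrt(40111) (C = sqrt(-40111) = I*sqrt(40111) ≈ 200.28*I)
sqrt(g(-11) + C) = sqrt((19 - 11) + I*sqrt(40111)) = sqrt(8 + I*sqrt(40111))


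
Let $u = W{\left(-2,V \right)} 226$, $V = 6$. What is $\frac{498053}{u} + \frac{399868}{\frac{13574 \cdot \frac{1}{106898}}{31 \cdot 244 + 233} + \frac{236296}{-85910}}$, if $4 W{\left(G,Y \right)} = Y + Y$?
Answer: $- \frac{438969654201671917003}{3034785008252982} \approx -1.4465 \cdot 10^{5}$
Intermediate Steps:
$W{\left(G,Y \right)} = \frac{Y}{2}$ ($W{\left(G,Y \right)} = \frac{Y + Y}{4} = \frac{2 Y}{4} = \frac{Y}{2}$)
$u = 678$ ($u = \frac{1}{2} \cdot 6 \cdot 226 = 3 \cdot 226 = 678$)
$\frac{498053}{u} + \frac{399868}{\frac{13574 \cdot \frac{1}{106898}}{31 \cdot 244 + 233} + \frac{236296}{-85910}} = \frac{498053}{678} + \frac{399868}{\frac{13574 \cdot \frac{1}{106898}}{31 \cdot 244 + 233} + \frac{236296}{-85910}} = 498053 \cdot \frac{1}{678} + \frac{399868}{\frac{13574 \cdot \frac{1}{106898}}{7564 + 233} + 236296 \left(- \frac{1}{85910}\right)} = \frac{498053}{678} + \frac{399868}{\frac{617}{4859 \cdot 7797} - \frac{118148}{42955}} = \frac{498053}{678} + \frac{399868}{\frac{617}{4859} \cdot \frac{1}{7797} - \frac{118148}{42955}} = \frac{498053}{678} + \frac{399868}{\frac{617}{37885623} - \frac{118148}{42955}} = \frac{498053}{678} + \frac{399868}{- \frac{4476084082969}{1627376935965}} = \frac{498053}{678} + 399868 \left(- \frac{1627376935965}{4476084082969}\right) = \frac{498053}{678} - \frac{650735960630452620}{4476084082969} = - \frac{438969654201671917003}{3034785008252982}$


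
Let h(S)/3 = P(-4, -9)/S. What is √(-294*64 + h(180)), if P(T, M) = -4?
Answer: I*√4233615/15 ≈ 137.17*I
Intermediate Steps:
h(S) = -12/S (h(S) = 3*(-4/S) = -12/S)
√(-294*64 + h(180)) = √(-294*64 - 12/180) = √(-18816 - 12*1/180) = √(-18816 - 1/15) = √(-282241/15) = I*√4233615/15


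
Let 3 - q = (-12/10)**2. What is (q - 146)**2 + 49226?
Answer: 43805571/625 ≈ 70089.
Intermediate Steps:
q = 39/25 (q = 3 - (-12/10)**2 = 3 - (-12*1/10)**2 = 3 - (-6/5)**2 = 3 - 1*36/25 = 3 - 36/25 = 39/25 ≈ 1.5600)
(q - 146)**2 + 49226 = (39/25 - 146)**2 + 49226 = (-3611/25)**2 + 49226 = 13039321/625 + 49226 = 43805571/625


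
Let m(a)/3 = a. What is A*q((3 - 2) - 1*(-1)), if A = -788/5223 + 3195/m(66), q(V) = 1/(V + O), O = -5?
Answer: -1836829/344718 ≈ -5.3285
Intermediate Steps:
m(a) = 3*a
q(V) = 1/(-5 + V) (q(V) = 1/(V - 5) = 1/(-5 + V))
A = 1836829/114906 (A = -788/5223 + 3195/((3*66)) = -788*1/5223 + 3195/198 = -788/5223 + 3195*(1/198) = -788/5223 + 355/22 = 1836829/114906 ≈ 15.985)
A*q((3 - 2) - 1*(-1)) = 1836829/(114906*(-5 + ((3 - 2) - 1*(-1)))) = 1836829/(114906*(-5 + (1 + 1))) = 1836829/(114906*(-5 + 2)) = (1836829/114906)/(-3) = (1836829/114906)*(-⅓) = -1836829/344718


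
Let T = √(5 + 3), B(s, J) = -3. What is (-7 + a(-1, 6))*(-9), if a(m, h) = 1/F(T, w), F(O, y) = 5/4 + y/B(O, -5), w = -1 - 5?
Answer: 783/13 ≈ 60.231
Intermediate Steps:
T = 2*√2 (T = √8 = 2*√2 ≈ 2.8284)
w = -6
F(O, y) = 5/4 - y/3 (F(O, y) = 5/4 + y/(-3) = 5*(¼) + y*(-⅓) = 5/4 - y/3)
a(m, h) = 4/13 (a(m, h) = 1/(5/4 - ⅓*(-6)) = 1/(5/4 + 2) = 1/(13/4) = 4/13)
(-7 + a(-1, 6))*(-9) = (-7 + 4/13)*(-9) = -87/13*(-9) = 783/13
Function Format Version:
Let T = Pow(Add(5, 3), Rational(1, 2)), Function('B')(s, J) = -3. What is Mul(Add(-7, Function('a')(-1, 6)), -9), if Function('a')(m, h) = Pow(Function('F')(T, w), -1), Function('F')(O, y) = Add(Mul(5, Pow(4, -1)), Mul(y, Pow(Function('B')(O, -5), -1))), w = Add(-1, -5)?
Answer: Rational(783, 13) ≈ 60.231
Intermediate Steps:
T = Mul(2, Pow(2, Rational(1, 2))) (T = Pow(8, Rational(1, 2)) = Mul(2, Pow(2, Rational(1, 2))) ≈ 2.8284)
w = -6
Function('F')(O, y) = Add(Rational(5, 4), Mul(Rational(-1, 3), y)) (Function('F')(O, y) = Add(Mul(5, Pow(4, -1)), Mul(y, Pow(-3, -1))) = Add(Mul(5, Rational(1, 4)), Mul(y, Rational(-1, 3))) = Add(Rational(5, 4), Mul(Rational(-1, 3), y)))
Function('a')(m, h) = Rational(4, 13) (Function('a')(m, h) = Pow(Add(Rational(5, 4), Mul(Rational(-1, 3), -6)), -1) = Pow(Add(Rational(5, 4), 2), -1) = Pow(Rational(13, 4), -1) = Rational(4, 13))
Mul(Add(-7, Function('a')(-1, 6)), -9) = Mul(Add(-7, Rational(4, 13)), -9) = Mul(Rational(-87, 13), -9) = Rational(783, 13)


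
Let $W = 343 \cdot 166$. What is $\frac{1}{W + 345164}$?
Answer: $\frac{1}{402102} \approx 2.4869 \cdot 10^{-6}$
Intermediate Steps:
$W = 56938$
$\frac{1}{W + 345164} = \frac{1}{56938 + 345164} = \frac{1}{402102}$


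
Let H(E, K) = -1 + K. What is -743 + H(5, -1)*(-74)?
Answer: -595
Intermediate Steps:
-743 + H(5, -1)*(-74) = -743 + (-1 - 1)*(-74) = -743 - 2*(-74) = -743 + 148 = -595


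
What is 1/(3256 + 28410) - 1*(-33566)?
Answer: 1062900957/31666 ≈ 33566.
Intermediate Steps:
1/(3256 + 28410) - 1*(-33566) = 1/31666 + 33566 = 1062900957/31666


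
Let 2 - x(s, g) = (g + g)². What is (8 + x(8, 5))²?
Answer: 8100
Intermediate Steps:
x(s, g) = 2 - 4*g² (x(s, g) = 2 - (g + g)² = 2 - (2*g)² = 2 - 4*g²)
(8 + x(8, 5))² = (8 + (2 - 4*5²))² = (8 + (2 - 4*25))² = (8 + (2 - 100))² = (8 - 98)² = (-90)² = 8100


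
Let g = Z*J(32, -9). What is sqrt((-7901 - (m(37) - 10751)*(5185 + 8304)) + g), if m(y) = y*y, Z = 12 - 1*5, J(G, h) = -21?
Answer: 5*sqrt(5061830) ≈ 11249.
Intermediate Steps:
Z = 7 (Z = 12 - 5 = 7)
m(y) = y**2
g = -147 (g = 7*(-21) = -147)
sqrt((-7901 - (m(37) - 10751)*(5185 + 8304)) + g) = sqrt((-7901 - (37**2 - 10751)*(5185 + 8304)) - 147) = sqrt((-7901 - (1369 - 10751)*13489) - 147) = sqrt((-7901 - (-9382)*13489) - 147) = sqrt((-7901 - 1*(-126553798)) - 147) = sqrt((-7901 + 126553798) - 147) = sqrt(126545897 - 147) = sqrt(126545750) = 5*sqrt(5061830)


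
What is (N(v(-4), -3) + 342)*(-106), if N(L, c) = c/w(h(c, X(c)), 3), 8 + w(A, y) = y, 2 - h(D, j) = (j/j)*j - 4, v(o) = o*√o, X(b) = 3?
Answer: -181578/5 ≈ -36316.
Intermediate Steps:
v(o) = o^(3/2)
h(D, j) = 6 - j (h(D, j) = 2 - ((j/j)*j - 4) = 2 - (1*j - 4) = 2 - (j - 4) = 2 - (-4 + j) = 2 + (4 - j) = 6 - j)
w(A, y) = -8 + y
N(L, c) = -c/5 (N(L, c) = c/(-8 + 3) = c/(-5) = c*(-⅕) = -c/5)
(N(v(-4), -3) + 342)*(-106) = (-⅕*(-3) + 342)*(-106) = (⅗ + 342)*(-106) = (1713/5)*(-106) = -181578/5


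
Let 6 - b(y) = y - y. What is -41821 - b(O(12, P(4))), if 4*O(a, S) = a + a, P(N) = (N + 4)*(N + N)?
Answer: -41827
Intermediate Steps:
P(N) = 2*N*(4 + N) (P(N) = (4 + N)*(2*N) = 2*N*(4 + N))
O(a, S) = a/2 (O(a, S) = (a + a)/4 = (2*a)/4 = a/2)
b(y) = 6 (b(y) = 6 - (y - y) = 6 - 1*0 = 6 + 0 = 6)
-41821 - b(O(12, P(4))) = -41821 - 1*6 = -41821 - 6 = -41827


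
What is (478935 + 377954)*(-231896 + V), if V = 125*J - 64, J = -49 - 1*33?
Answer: -207547084690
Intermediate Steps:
J = -82 (J = -49 - 33 = -82)
V = -10314 (V = 125*(-82) - 64 = -10250 - 64 = -10314)
(478935 + 377954)*(-231896 + V) = (478935 + 377954)*(-231896 - 10314) = 856889*(-242210) = -207547084690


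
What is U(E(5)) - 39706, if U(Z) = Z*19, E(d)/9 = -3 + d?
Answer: -39364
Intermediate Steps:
E(d) = -27 + 9*d (E(d) = 9*(-3 + d) = -27 + 9*d)
U(Z) = 19*Z
U(E(5)) - 39706 = 19*(-27 + 9*5) - 39706 = 19*(-27 + 45) - 39706 = 19*18 - 39706 = 342 - 39706 = -39364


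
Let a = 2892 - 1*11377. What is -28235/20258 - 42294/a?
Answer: 617217877/171889130 ≈ 3.5908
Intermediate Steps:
a = -8485 (a = 2892 - 11377 = -8485)
-28235/20258 - 42294/a = -28235/20258 - 42294/(-8485) = -28235*1/20258 - 42294*(-1/8485) = -28235/20258 + 42294/8485 = 617217877/171889130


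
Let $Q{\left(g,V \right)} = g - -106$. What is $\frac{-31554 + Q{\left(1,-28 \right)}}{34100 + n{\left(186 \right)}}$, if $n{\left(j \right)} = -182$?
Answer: $- \frac{31447}{33918} \approx -0.92715$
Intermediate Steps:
$Q{\left(g,V \right)} = 106 + g$ ($Q{\left(g,V \right)} = g + 106 = 106 + g$)
$\frac{-31554 + Q{\left(1,-28 \right)}}{34100 + n{\left(186 \right)}} = \frac{-31554 + \left(106 + 1\right)}{34100 - 182} = \frac{-31554 + 107}{33918} = \left(-31447\right) \frac{1}{33918} = - \frac{31447}{33918}$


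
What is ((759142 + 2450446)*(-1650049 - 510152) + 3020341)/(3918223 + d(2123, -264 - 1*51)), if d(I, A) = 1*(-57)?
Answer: -6933352186847/3918166 ≈ -1.7695e+6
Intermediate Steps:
d(I, A) = -57
((759142 + 2450446)*(-1650049 - 510152) + 3020341)/(3918223 + d(2123, -264 - 1*51)) = ((759142 + 2450446)*(-1650049 - 510152) + 3020341)/(3918223 - 57) = (3209588*(-2160201) + 3020341)/3918166 = (-6933355207188 + 3020341)*(1/3918166) = -6933352186847*1/3918166 = -6933352186847/3918166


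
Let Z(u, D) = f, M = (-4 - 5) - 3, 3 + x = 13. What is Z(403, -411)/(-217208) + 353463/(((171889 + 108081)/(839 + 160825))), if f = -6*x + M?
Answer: 775734513395481/3800732735 ≈ 2.0410e+5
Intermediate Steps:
x = 10 (x = -3 + 13 = 10)
M = -12 (M = -9 - 3 = -12)
f = -72 (f = -6*10 - 12 = -60 - 12 = -72)
Z(u, D) = -72
Z(403, -411)/(-217208) + 353463/(((171889 + 108081)/(839 + 160825))) = -72/(-217208) + 353463/(((171889 + 108081)/(839 + 160825))) = -72*(-1/217208) + 353463/((279970/161664)) = 9/27151 + 353463/((279970*(1/161664))) = 9/27151 + 353463/(139985/80832) = 9/27151 + 353463*(80832/139985) = 9/27151 + 28571121216/139985 = 775734513395481/3800732735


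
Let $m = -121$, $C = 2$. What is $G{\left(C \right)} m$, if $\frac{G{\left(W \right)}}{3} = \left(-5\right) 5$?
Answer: $9075$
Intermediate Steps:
$G{\left(W \right)} = -75$ ($G{\left(W \right)} = 3 \left(\left(-5\right) 5\right) = 3 \left(-25\right) = -75$)
$G{\left(C \right)} m = \left(-75\right) \left(-121\right) = 9075$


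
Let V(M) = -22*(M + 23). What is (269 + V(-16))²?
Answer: 13225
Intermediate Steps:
V(M) = -506 - 22*M (V(M) = -22*(23 + M) = -506 - 22*M)
(269 + V(-16))² = (269 + (-506 - 22*(-16)))² = (269 + (-506 + 352))² = (269 - 154)² = 115² = 13225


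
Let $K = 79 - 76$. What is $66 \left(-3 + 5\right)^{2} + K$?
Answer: $267$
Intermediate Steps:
$K = 3$
$66 \left(-3 + 5\right)^{2} + K = 66 \left(-3 + 5\right)^{2} + 3 = 66 \cdot 2^{2} + 3 = 66 \cdot 4 + 3 = 264 + 3 = 267$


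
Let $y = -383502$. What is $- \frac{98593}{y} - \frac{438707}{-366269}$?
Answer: $\frac{204356571431}{140464894038} \approx 1.4549$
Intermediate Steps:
$- \frac{98593}{y} - \frac{438707}{-366269} = - \frac{98593}{-383502} - \frac{438707}{-366269} = \left(-98593\right) \left(- \frac{1}{383502}\right) - - \frac{438707}{366269} = \frac{98593}{383502} + \frac{438707}{366269} = \frac{204356571431}{140464894038}$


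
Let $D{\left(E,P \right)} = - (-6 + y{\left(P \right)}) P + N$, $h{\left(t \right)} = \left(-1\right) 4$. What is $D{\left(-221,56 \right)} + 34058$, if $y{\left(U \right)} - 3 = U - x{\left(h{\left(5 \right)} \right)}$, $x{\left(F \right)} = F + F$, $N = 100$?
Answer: $30742$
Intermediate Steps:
$h{\left(t \right)} = -4$
$x{\left(F \right)} = 2 F$
$y{\left(U \right)} = 11 + U$ ($y{\left(U \right)} = 3 + \left(U - 2 \left(-4\right)\right) = 3 + \left(U - -8\right) = 3 + \left(U + 8\right) = 3 + \left(8 + U\right) = 11 + U$)
$D{\left(E,P \right)} = 100 + P \left(-5 - P\right)$ ($D{\left(E,P \right)} = - (-6 + \left(11 + P\right)) P + 100 = - (5 + P) P + 100 = \left(-5 - P\right) P + 100 = P \left(-5 - P\right) + 100 = 100 + P \left(-5 - P\right)$)
$D{\left(-221,56 \right)} + 34058 = \left(100 - 56^{2} - 280\right) + 34058 = \left(100 - 3136 - 280\right) + 34058 = -3316 + 34058 = 30742$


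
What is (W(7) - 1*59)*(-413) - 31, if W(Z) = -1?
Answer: 24749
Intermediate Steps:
(W(7) - 1*59)*(-413) - 31 = (-1 - 1*59)*(-413) - 31 = (-1 - 59)*(-413) - 31 = -60*(-413) - 31 = 24780 - 31 = 24749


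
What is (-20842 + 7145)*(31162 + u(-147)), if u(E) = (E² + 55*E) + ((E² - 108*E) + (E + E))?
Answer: -1121469269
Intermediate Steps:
u(E) = -51*E + 2*E² (u(E) = (E² + 55*E) + ((E² - 108*E) + 2*E) = (E² + 55*E) + (E² - 106*E) = -51*E + 2*E²)
(-20842 + 7145)*(31162 + u(-147)) = (-20842 + 7145)*(31162 - 147*(-51 + 2*(-147))) = -13697*(31162 - 147*(-51 - 294)) = -13697*(31162 - 147*(-345)) = -13697*(31162 + 50715) = -13697*81877 = -1121469269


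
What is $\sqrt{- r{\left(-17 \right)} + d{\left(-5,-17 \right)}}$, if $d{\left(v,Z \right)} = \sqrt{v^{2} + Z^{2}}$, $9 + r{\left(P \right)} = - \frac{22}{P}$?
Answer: $\frac{\sqrt{2227 + 289 \sqrt{314}}}{17} \approx 5.0424$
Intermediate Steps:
$r{\left(P \right)} = -9 - \frac{22}{P}$
$d{\left(v,Z \right)} = \sqrt{Z^{2} + v^{2}}$
$\sqrt{- r{\left(-17 \right)} + d{\left(-5,-17 \right)}} = \sqrt{- (-9 - \frac{22}{-17}) + \sqrt{\left(-17\right)^{2} + \left(-5\right)^{2}}} = \sqrt{- (-9 - - \frac{22}{17}) + \sqrt{289 + 25}} = \sqrt{- (-9 + \frac{22}{17}) + \sqrt{314}} = \sqrt{\left(-1\right) \left(- \frac{131}{17}\right) + \sqrt{314}} = \sqrt{\frac{131}{17} + \sqrt{314}}$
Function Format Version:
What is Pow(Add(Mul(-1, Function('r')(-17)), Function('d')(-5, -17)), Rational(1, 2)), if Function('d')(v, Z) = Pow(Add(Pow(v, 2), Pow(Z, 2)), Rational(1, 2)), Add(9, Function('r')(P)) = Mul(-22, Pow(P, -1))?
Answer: Mul(Rational(1, 17), Pow(Add(2227, Mul(289, Pow(314, Rational(1, 2)))), Rational(1, 2))) ≈ 5.0424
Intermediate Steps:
Function('r')(P) = Add(-9, Mul(-22, Pow(P, -1)))
Function('d')(v, Z) = Pow(Add(Pow(Z, 2), Pow(v, 2)), Rational(1, 2))
Pow(Add(Mul(-1, Function('r')(-17)), Function('d')(-5, -17)), Rational(1, 2)) = Pow(Add(Mul(-1, Add(-9, Mul(-22, Pow(-17, -1)))), Pow(Add(Pow(-17, 2), Pow(-5, 2)), Rational(1, 2))), Rational(1, 2)) = Pow(Add(Mul(-1, Add(-9, Mul(-22, Rational(-1, 17)))), Pow(Add(289, 25), Rational(1, 2))), Rational(1, 2)) = Pow(Add(Mul(-1, Add(-9, Rational(22, 17))), Pow(314, Rational(1, 2))), Rational(1, 2)) = Pow(Add(Mul(-1, Rational(-131, 17)), Pow(314, Rational(1, 2))), Rational(1, 2)) = Pow(Add(Rational(131, 17), Pow(314, Rational(1, 2))), Rational(1, 2))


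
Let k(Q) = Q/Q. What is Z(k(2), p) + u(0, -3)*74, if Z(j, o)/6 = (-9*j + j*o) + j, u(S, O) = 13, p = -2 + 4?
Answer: 926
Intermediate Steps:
p = 2
k(Q) = 1
Z(j, o) = -48*j + 6*j*o (Z(j, o) = 6*((-9*j + j*o) + j) = 6*(-8*j + j*o) = -48*j + 6*j*o)
Z(k(2), p) + u(0, -3)*74 = 6*1*(-8 + 2) + 13*74 = 6*1*(-6) + 962 = -36 + 962 = 926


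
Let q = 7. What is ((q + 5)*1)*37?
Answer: 444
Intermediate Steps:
((q + 5)*1)*37 = ((7 + 5)*1)*37 = (12*1)*37 = 12*37 = 444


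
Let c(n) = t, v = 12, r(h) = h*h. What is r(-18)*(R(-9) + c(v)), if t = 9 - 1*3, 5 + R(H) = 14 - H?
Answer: 7776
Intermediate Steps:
r(h) = h²
R(H) = 9 - H (R(H) = -5 + (14 - H) = 9 - H)
t = 6 (t = 9 - 3 = 6)
c(n) = 6
r(-18)*(R(-9) + c(v)) = (-18)²*((9 - 1*(-9)) + 6) = 324*((9 + 9) + 6) = 324*(18 + 6) = 324*24 = 7776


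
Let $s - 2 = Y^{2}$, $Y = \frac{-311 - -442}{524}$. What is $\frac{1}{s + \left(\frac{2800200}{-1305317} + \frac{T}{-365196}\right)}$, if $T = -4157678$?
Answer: $\frac{146675860656}{1657739250211} \approx 0.088479$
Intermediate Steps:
$Y = \frac{1}{4}$ ($Y = \left(-311 + 442\right) \frac{1}{524} = 131 \cdot \frac{1}{524} = \frac{1}{4} \approx 0.25$)
$s = \frac{33}{16}$ ($s = 2 + \left(\frac{1}{4}\right)^{2} = 2 + \frac{1}{16} = \frac{33}{16} \approx 2.0625$)
$\frac{1}{s + \left(\frac{2800200}{-1305317} + \frac{T}{-365196}\right)} = \frac{1}{\frac{33}{16} + \left(\frac{2800200}{-1305317} - \frac{4157678}{-365196}\right)} = \frac{1}{\frac{33}{16} + \left(2800200 \left(- \frac{1}{1305317}\right) - - \frac{2078839}{182598}\right)} = \frac{1}{\frac{33}{16} + \left(- \frac{215400}{100409} + \frac{2078839}{182598}\right)} = \frac{1}{\frac{33}{16} + \frac{169402535951}{18334482582}} = \frac{1}{\frac{1657739250211}{146675860656}} = \frac{146675860656}{1657739250211}$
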